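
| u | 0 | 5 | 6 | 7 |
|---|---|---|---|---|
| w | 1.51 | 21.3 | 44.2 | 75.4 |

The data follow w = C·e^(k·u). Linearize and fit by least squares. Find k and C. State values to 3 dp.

k = 0.557, C = 1.473

Taking logs, ln w = k·u + ln C, so regress ln w on u.
Σu = 18.0000, Σ(u)² = 110.0000, Σln w = 11.5823, Σu·ln w = 68.2855.
Equations: 110.0000·k + 18.0000·ln C = 68.2855;  18.0000·k + 4·ln C = 11.5823.
Slope k = (n·Σu·ln w − Σu·Σln w)/(n·Σ(u)² − (Σu)²) = (4·68.2855 − 18.0000·11.5823)/116.0000 = 0.55741; ln C = (Σln w − k·Σu)/n = 0.38723, so C = exp(0.38723) = 1.47290.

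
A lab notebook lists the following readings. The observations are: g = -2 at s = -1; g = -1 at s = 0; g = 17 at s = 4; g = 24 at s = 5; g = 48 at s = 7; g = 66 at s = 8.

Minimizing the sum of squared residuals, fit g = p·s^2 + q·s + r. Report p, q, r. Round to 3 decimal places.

p = 0.982, q = 0.460, r = -1.789

Forming AᵀA = [[7379, 1043, 155]; [1043, 155, 23]; [155, 23, 6]] and Aᵀg = [7446, 1054, 152]ᵀ gives AᵀA·[p, q, r]ᵀ = Aᵀg.
Inverting the 3×3 Gram matrix, [p, q, r]ᵀ = [17744/18075, 8308/18075, -10778/6025]ᵀ.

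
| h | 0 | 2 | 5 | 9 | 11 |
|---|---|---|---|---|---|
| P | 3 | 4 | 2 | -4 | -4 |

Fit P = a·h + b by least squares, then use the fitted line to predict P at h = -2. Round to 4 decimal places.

P̂ = 6.0540

Compute the Gram sums: Σh·h = 231, Σh = 27, Σ1 = 5.
And Σh·P = -62, ΣP = 1.
Normal equations: [[231, 27]; [27, 5]]·[a, b]ᵀ = [-62, 1]ᵀ.
Δ = 231·5 − 27² = 426.
a = ((-62)·5 − 27·1)/426 = -337/426; b = (231·1 − 27·(-62))/426 = 635/142.
At h = -2: P̂ = (-337/426)·(-2) + (635/142)·(1) = 2579/426.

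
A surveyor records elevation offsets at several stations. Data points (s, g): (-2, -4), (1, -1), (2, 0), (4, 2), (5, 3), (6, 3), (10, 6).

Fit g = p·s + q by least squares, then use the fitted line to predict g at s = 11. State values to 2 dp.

Normal-equation sums: Σs·s = 186, Σs = 26, Σ1 = 7.
Right-hand side: Σs·g = 108, Σg = 9.
Normal equations: [[186, 26]; [26, 7]]·[p, q]ᵀ = [108, 9]ᵀ.
det = 186·7 − 26² = 626.
p = (108·7 − 26·9)/626 = 261/313; q = (186·9 − 26·108)/626 = -567/313.
At s = 11: ĝ = (261/313)·(11) + (-567/313)·(1) = 2304/313.

ĝ = 7.36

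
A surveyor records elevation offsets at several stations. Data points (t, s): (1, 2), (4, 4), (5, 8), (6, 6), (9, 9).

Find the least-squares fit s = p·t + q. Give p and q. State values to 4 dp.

p = 0.8824, q = 1.3882

Sums needed: Σt·t = 159, Σt = 25, Σ1 = 5.
For Xᵀs: Σt·s = 175, Σs = 29.
Normal equations: [[159, 25]; [25, 5]]·[p, q]ᵀ = [175, 29]ᵀ.
Δ = 159·5 − 25² = 170.
p = (175·5 − 25·29)/170 = 15/17; q = (159·29 − 25·175)/170 = 118/85.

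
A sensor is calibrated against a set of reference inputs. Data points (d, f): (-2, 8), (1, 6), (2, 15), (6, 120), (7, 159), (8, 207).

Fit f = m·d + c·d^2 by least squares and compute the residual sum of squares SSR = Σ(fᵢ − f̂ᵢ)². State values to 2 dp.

AᵀA·[m, c]ᵀ = Aᵀf reads: 158·m + 1072·c = 3509;  1072·m + 7826·c = 25457.
Eliminating c: 7826·(row 1) − 1072·(row 2) gives 87324·m = 7826·3509 − 1072·25457 = 171530, so m = 85765/43662.
Then c = (25457 − 1072·(85765/43662))/7826 = 130279/43662.
Residuals: -145/21831, 22964/21831, -6286/7277, 5801/7277, -20884/21831, 2343/7277; SSR = 76561/21831.

SSR = 3.51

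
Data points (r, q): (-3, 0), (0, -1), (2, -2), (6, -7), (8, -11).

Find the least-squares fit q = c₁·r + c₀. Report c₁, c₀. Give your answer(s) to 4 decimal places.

c₁ = -1.0025, c₀ = -1.5934

The normal system MᵀM·[c₁, c₀]ᵀ = Mᵀq is [[113, 13]; [13, 5]]·[c₁, c₀]ᵀ = [-134, -21]ᵀ.
Eliminating c₀: 5·(row 1) − 13·(row 2) gives 396·c₁ = 5·(-134) − 13·(-21) = -397, so c₁ = -397/396.
Then c₀ = ((-21) − 13·(-397/396))/5 = -631/396.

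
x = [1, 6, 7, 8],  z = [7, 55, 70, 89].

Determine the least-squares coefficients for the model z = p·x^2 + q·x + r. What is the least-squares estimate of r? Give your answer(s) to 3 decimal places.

The normal equations are: 7794·p + 1072·q + 150·r = 11113;  1072·p + 150·q + 22·r = 1539;  150·p + 22·q + 4·r = 221.
(Σx^2·x^2 = 7794, Σx^2·x = 1072, Σx^2 = 150, Σx·x = 150, Σx = 22, Σ1 = 4, Σx^2·z = 11113, Σx·z = 1539, Σz = 221.)
Solving the 3×3 system (Gaussian elimination) gives p = 185/172, q = 343/172, r = 679/172.

r = 3.948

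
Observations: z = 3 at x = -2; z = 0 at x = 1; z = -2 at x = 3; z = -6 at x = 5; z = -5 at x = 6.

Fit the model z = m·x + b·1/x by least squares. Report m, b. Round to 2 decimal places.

m = -1.00, b = 0.55

From the data, Σx·x = 75, Σx·1/x = 5, Σ1/x·1/x = 643/450.
For Aᵀz: Σx·z = -72, Σ1/x·z = -21/5.
Determinant 75·(643/450) − 5² = 493/6.
m = ((-72)·(643/450) − 5·(-21/5))/(493/6) = -12282/12325; b = (75·(-21/5) − 5·(-72))/(493/6) = 270/493.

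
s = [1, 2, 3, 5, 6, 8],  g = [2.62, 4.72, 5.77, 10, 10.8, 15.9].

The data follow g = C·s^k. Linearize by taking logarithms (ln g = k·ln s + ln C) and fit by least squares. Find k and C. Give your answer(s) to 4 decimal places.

k = 0.8415, C = 2.5416

Taking logs, ln g = k·ln s + ln C, so regress ln g on ln s.
XᵀX = [[11.8122, 7.2724]; [7.2724, 6]], rhs = [16.7230, 11.7161]ᵀ  (here Σln s = 7.2724, Σ(ln s)² = 11.8122, Σln g = 11.7161, Σln s·ln g = 16.7230).
Slope k = (n·Σln s·ln g − Σln s·Σln g)/(n·Σ(ln s)² − (Σln s)²) = (6·16.7230 − 7.2724·11.7161)/17.9853 = 0.84145; ln C = (Σln g − k·Σln s)/n = 0.93279, so C = exp(0.93279) = 2.54159.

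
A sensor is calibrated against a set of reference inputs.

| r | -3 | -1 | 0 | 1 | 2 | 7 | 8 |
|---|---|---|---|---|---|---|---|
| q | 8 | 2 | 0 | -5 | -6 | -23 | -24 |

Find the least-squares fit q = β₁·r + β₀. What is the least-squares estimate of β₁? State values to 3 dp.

β₁ = -3.000

Entries of XᵀX: Σr·r = 128, Σr = 14, Σ1 = 7.
Moment sums: Σr·q = -396, Σq = -48.
Determinant 128·7 − 14² = 700.
β₁ = ((-396)·7 − 14·(-48))/700 = -3; β₀ = (128·(-48) − 14·(-396))/700 = -6/7.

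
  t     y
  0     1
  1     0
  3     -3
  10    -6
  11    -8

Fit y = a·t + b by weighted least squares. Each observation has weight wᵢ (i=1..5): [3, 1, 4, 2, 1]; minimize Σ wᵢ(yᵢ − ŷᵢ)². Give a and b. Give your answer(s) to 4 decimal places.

a = -0.7033, b = 0.1768

Compute the Gram sums: Σwᵢ·t·t = 358, Σwᵢ·t = 44, Σwᵢ·1 = 11.
For MᵀWy: Σwᵢ·t·y = -244, Σwᵢ·y = -29.
MᵀWM·[a, b]ᵀ = MᵀWy becomes [[358, 44]; [44, 11]]·[a, b]ᵀ = [-244, -29]ᵀ.
Δ = 358·11 − 44² = 2002.
a = ((-244)·11 − 44·(-29))/2002 = -64/91; b = (358·(-29) − 44·(-244))/2002 = 177/1001.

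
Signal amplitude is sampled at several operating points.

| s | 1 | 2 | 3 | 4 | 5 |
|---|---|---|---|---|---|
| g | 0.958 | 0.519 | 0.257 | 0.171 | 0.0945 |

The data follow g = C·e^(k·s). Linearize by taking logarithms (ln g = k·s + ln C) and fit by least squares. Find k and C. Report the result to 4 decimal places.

Let Y = ln g. Fitting Y = k·s + ln C by least squares:
AᵀA = [[55.0000, 15.0000]; [15.0000, 5]], rhs = [-24.2908, -6.1827]ᵀ  (here Σs = 15.0000, Σ(s)² = 55.0000, Σln g = -6.1827, Σs·ln g = -24.2908).
Slope k = (n·Σs·ln g − Σs·Σln g)/(n·Σ(s)² − (Σs)²) = (5·-24.2908 − 15.0000·-6.1827)/50.0000 = -0.57427; ln C = (Σln g − k·Σs)/n = 0.48628, so C = exp(0.48628) = 1.62626.

k = -0.5743, C = 1.6263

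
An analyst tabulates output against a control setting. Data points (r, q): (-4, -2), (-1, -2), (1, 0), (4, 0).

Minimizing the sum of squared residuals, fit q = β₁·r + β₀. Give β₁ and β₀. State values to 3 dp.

β₁ = 0.294, β₀ = -1.000

Compute the Gram sums: Σr·r = 34, Σr = 0, Σ1 = 4.
Right-hand side: Σr·q = 10, Σq = -4.
Eliminating β₀: 4·(row 1) − 0·(row 2) gives 136·β₁ = 4·10 − 0·(-4) = 40, so β₁ = 5/17.
Then β₀ = ((-4) − 0·(5/17))/4 = -1.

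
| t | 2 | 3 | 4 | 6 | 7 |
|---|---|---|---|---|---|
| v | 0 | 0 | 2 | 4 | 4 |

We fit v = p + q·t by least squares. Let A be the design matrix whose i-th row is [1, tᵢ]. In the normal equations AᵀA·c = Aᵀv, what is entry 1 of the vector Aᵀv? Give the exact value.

10

Entry 1 ↔ basis 1, so (Aᵀv)_{1} = Σᵢ vᵢ = (1)·(0) + (1)·(0) + (1)·(2) + (1)·(4) + (1)·(4) = 10.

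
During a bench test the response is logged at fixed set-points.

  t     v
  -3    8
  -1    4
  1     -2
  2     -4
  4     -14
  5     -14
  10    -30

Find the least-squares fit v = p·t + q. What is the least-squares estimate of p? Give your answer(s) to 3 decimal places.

p = -3.010

Forming MᵀM = [[156, 18]; [18, 7]] and Mᵀv = [-464, -52]ᵀ gives MᵀM·[p, q]ᵀ = Mᵀv.
Eliminating q: 7·(row 1) − 18·(row 2) gives 768·p = 7·(-464) − 18·(-52) = -2312, so p = -289/96.
Then q = ((-52) − 18·(-289/96))/7 = 5/16.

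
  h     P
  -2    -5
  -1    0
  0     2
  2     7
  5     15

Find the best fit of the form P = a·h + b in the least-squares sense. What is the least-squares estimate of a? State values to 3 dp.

a = 2.721

With design matrix A, AᵀA = [[34, 4]; [4, 5]] and AᵀP = [99, 19]ᵀ.
Eliminating b: 5·(row 1) − 4·(row 2) gives 154·a = 5·99 − 4·19 = 419, so a = 419/154.
Then b = (19 − 4·(419/154))/5 = 125/77.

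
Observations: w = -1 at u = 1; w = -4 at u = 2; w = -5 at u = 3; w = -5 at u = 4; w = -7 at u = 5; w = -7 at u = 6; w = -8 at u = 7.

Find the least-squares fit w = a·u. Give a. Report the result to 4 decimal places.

a = -1.2643

From the data, Σu·u = 140.
Moment sums: Σu·w = -177.
a = (-177)/140 = -1.26429.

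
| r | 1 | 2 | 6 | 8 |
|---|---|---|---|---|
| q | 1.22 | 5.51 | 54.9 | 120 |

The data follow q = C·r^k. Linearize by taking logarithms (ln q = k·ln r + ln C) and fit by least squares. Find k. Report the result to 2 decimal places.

Taking logs, ln q = k·ln r + ln C, so regress ln q on ln r.
Σln r = 4.5643, Σ(ln r)² = 8.0149, Σln q = 10.6984, Σln r·ln q = 18.3151.
Equations: 8.0149·k + 4.5643·ln C = 18.3151;  4.5643·k + 4·ln C = 10.6984.
Solving (det = 11.2265): k = 2.17604, ln C = 0.19156.

k = 2.18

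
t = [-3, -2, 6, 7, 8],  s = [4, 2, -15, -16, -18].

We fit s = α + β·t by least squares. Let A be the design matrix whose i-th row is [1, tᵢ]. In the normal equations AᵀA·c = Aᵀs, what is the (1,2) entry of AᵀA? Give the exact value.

Row 1 ↔ basis 1, column 2 ↔ basis t, so (AᵀA)_{1,2} = Σᵢ t = (1)·(-3) + (1)·(-2) + (1)·(6) + (1)·(7) + (1)·(8) = 16.

16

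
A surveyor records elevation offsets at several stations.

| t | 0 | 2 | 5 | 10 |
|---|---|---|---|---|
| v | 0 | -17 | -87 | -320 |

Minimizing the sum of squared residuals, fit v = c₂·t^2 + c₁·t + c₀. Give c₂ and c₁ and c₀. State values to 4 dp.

c₂ = -2.9231, c₁ = -2.7790, c₀ = 0.0812

Normal-equation sums: Σt^2·t^2 = 10641, Σt^2·t = 1133, Σt^2 = 129, Σt·t = 129, Σt = 17, Σ1 = 4.
And Σt^2·v = -34243, Σt·v = -3669, Σv = -424.
MᵀM·[c₂, c₁, c₀]ᵀ = Mᵀv becomes [[10641, 1133, 129]; [1133, 129, 17]; [129, 17, 4]]·[c₂, c₁, c₀]ᵀ = [-34243, -3669, -424]ᵀ.
Row-reducing yields c₂ = -6045/2068, c₁ = -5747/2068, c₀ = 42/517.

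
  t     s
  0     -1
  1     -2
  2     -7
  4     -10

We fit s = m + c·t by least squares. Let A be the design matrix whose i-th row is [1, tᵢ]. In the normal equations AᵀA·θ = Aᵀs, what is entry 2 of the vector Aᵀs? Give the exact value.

Entry 2 ↔ basis t, so (Aᵀs)_{2} = Σᵢ (t)·sᵢ = (0)·(-1) + (1)·(-2) + (2)·(-7) + (4)·(-10) = -56.

-56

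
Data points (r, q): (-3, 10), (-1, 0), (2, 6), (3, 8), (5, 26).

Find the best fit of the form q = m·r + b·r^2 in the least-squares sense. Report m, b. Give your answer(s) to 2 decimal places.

m = -0.05, b = 1.05

With design matrix M, MᵀM = [[48, 132]; [132, 804]] and Mᵀq = [136, 836]ᵀ.
Eliminating b: 804·(row 1) − 132·(row 2) gives 21168·m = 804·136 − 132·836 = -1008, so m = -1/21.
Then b = (836 − 132·(-1/21))/804 = 22/21.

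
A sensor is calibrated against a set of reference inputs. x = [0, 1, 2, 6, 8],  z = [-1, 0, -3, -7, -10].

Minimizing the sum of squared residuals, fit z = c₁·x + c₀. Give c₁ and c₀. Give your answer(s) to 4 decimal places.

With design matrix A, AᵀA = [[105, 17]; [17, 5]] and Aᵀz = [-128, -21]ᵀ.
det = 105·5 − 17² = 236.
c₁ = ((-128)·5 − 17·(-21))/236 = -283/236; c₀ = (105·(-21) − 17·(-128))/236 = -29/236.

c₁ = -1.1992, c₀ = -0.1229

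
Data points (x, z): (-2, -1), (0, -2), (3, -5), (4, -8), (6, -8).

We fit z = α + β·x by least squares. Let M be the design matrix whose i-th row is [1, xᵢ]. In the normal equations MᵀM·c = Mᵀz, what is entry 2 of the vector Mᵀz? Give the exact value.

-93

Entry 2 ↔ basis x, so (Mᵀz)_{2} = Σᵢ (x)·zᵢ = (-2)·(-1) + (0)·(-2) + (3)·(-5) + (4)·(-8) + (6)·(-8) = -93.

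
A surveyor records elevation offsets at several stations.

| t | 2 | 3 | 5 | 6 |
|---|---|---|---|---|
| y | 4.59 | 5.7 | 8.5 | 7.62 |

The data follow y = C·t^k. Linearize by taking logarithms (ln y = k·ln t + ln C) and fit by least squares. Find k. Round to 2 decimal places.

With ln yᵢ as the transformed response and ln tᵢ as the regressor:
Σln t = 5.1930, Σ(ln t)² = 7.4881, Σln y = 7.4352, Σln t·ln y = 10.0513.
Equations: 7.4881·k + 5.1930·ln C = 10.0513;  5.1930·k + 4·ln C = 7.4352.
Solving (det = 2.9856): k = 0.53415, ln C = 1.16535.

k = 0.53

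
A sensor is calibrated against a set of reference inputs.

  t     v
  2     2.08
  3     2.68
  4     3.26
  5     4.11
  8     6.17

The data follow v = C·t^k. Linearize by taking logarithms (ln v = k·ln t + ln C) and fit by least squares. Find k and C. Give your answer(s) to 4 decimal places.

k = 0.7913, C = 1.1500

Linearized form: ln v = k·ln t + ln C. From the 5 transformed points,
Σln t = 6.8669, Σ(ln t)² = 10.5236, Σln v = 6.1330, Σln t·ln v = 9.2877.
Equations: 10.5236·k + 6.8669·ln C = 9.2877;  6.8669·k + 5·ln C = 6.1330.
Δ = 10.5236·5 − (6.8669)² = 5.4631; k = (9.2877·5 − 6.8669·6.1330)/5.4631 = 0.79134, ln C = (10.5236·6.1330 − 6.8669·9.2877)/5.4631 = 0.13979, so C = exp(0.13979) = 1.15004.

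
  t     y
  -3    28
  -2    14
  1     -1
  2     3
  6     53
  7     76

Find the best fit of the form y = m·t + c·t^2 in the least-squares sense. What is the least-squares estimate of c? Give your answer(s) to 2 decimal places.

Sums needed: Σt·t = 103, Σt·t^2 = 533, Σt^2·t^2 = 3811.
For Mᵀy: Σt·y = 743, Σt^2·y = 5951.
Normal equations: [[103, 533]; [533, 3811]]·[m, c]ᵀ = [743, 5951]ᵀ.
Eliminating c: 3811·(row 1) − 533·(row 2) gives 108444·m = 3811·743 − 533·5951 = -340310, so m = -170155/54222.
Then c = (5951 − 533·(-170155/54222))/3811 = 108467/54222.

c = 2.00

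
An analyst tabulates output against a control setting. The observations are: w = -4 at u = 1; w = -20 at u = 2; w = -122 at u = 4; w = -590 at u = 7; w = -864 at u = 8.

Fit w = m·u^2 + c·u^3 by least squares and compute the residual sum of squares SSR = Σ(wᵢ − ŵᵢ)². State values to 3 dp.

Normal-equation sums: Σu^2·u^2 = 6770, Σu^2·u^3 = 50632, Σu^3·u^3 = 383954.
And Σu^2·w = -86242, Σu^3·w = -652710.
Δ = 6770·383954 − 50632² = 35769156.
m = ((-86242)·383954 − 50632·(-652710))/35769156 = -16237037/8942289; c = (6770·(-652710) − 50632·(-86242))/35769156 = -13060439/8942289.
Residuals: -6471680/8942289, -3138040/2980763, 4701430/8942289, -605120/8942289, -7520/2980763; SSR = 17107300/8942289.

SSR = 1.913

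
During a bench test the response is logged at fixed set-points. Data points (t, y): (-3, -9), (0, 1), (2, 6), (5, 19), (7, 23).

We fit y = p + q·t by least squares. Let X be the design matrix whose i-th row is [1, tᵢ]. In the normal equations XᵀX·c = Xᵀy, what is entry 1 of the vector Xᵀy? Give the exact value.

Entry 1 ↔ basis 1, so (Xᵀy)_{1} = Σᵢ yᵢ = (1)·(-9) + (1)·(1) + (1)·(6) + (1)·(19) + (1)·(23) = 40.

40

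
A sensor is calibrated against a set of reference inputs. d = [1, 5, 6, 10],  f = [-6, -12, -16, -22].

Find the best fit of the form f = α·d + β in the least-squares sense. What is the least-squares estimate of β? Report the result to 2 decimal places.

Compute the Gram sums: Σd·d = 162, Σd = 22, Σ1 = 4.
Right-hand side: Σd·f = -382, Σf = -56.
Normal equations: [[162, 22]; [22, 4]]·[α, β]ᵀ = [-382, -56]ᵀ.
Δ = 162·4 − 22² = 164.
α = ((-382)·4 − 22·(-56))/164 = -74/41; β = (162·(-56) − 22·(-382))/164 = -167/41.

β = -4.07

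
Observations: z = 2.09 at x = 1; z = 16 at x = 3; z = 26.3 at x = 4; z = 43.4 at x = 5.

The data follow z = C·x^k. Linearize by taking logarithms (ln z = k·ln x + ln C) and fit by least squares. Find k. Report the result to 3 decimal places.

k = 1.864

Let Y = ln z. Fitting Y = k·ln x + ln C by least squares:
Σln x = 4.0943, Σ(ln x)² = 5.7191, Σln z = 10.5498, Σln x·ln z = 13.6469.
Equations: 5.7191·k + 4.0943·ln C = 13.6469;  4.0943·k + 4·ln C = 10.5498.
Δ = 5.7191·4 − (4.0943)² = 6.1125; k = (13.6469·4 − 4.0943·10.5498)/6.1125 = 1.86390, ln C = (5.7191·10.5498 − 4.0943·13.6469)/6.1125 = 0.72958.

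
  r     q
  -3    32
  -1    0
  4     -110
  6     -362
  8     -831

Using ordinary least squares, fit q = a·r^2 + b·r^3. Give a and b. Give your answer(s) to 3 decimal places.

a = -0.992, b = -1.500

Entries of MᵀM: Σr^2·r^2 = 5730, Σr^2·r^3 = 41324, Σr^3·r^3 = 313626.
Moment sums: Σr^2·q = -67688, Σr^3·q = -511568.
det = 5730·313626 − 41324² = 89404004.
a = ((-67688)·313626 − 41324·(-511568))/89404004 = -22170164/22351001; b = (5730·(-511568) − 41324·(-67688))/89404004 = -33536432/22351001.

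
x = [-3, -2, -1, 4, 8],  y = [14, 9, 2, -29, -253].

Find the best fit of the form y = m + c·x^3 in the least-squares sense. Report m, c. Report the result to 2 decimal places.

m = 2.46, c = -0.50

The normal equations are: 5·m + 540·c = -257;  540·m + 267034·c = -131844.
(Σ1 = 5, Σx^3 = 540, Σx^3·x^3 = 267034, Σy = -257, Σx^3·y = -131844.)
det = 5·267034 − 540² = 1043570.
m = ((-257)·267034 − 540·(-131844))/1043570 = 1284011/521785; c = (5·(-131844) − 540·(-257))/1043570 = -52044/104357.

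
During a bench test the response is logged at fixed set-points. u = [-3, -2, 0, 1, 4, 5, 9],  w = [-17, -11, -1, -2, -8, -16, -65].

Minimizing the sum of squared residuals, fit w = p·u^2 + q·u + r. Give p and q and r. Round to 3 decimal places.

Compute the Gram sums: Σu^2·u^2 = 7540, Σu^2·u = 884, Σu^2 = 136, Σu·u = 136, Σu = 14, Σ1 = 7.
Right-hand side: Σu^2·w = -5992, Σu·w = -626, Σw = -120.
So AᵀA·[p, q, r]ᵀ = Aᵀw: [[7540, 884, 136]; [884, 136, 14]; [136, 14, 7]]·[p, q, r]ᵀ = [-5992, -626, -120]ᵀ.
Inverting the 3×3 Gram matrix, [p, q, r]ᵀ = [-15469/15012, 102011/45036, -37223/22518]ᵀ.

p = -1.030, q = 2.265, r = -1.653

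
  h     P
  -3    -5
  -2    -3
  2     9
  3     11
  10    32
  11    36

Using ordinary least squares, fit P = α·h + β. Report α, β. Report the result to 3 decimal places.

The normal system XᵀX·[α, β]ᵀ = XᵀP is [[247, 21]; [21, 6]]·[α, β]ᵀ = [788, 80]ᵀ.
Determinant 247·6 − 21² = 1041.
α = (788·6 − 21·80)/1041 = 1016/347; β = (247·80 − 21·788)/1041 = 3212/1041.

α = 2.928, β = 3.085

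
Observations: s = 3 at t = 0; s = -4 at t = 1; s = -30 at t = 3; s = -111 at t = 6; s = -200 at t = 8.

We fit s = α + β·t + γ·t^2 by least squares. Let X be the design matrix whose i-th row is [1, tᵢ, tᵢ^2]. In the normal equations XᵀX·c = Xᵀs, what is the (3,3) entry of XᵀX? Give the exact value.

5474

Row 3 ↔ basis t^2, column 3 ↔ basis t^2, so (XᵀX)_{3,3} = Σᵢ (t^2)·(t^2) = (0)·(0) + (1)·(1) + (9)·(9) + (36)·(36) + (64)·(64) = 5474.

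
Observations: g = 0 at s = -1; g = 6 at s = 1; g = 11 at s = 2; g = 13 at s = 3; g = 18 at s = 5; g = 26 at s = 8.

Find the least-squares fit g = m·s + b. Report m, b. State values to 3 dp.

Forming MᵀM = [[104, 18]; [18, 6]] and Mᵀg = [365, 74]ᵀ gives MᵀM·[m, b]ᵀ = Mᵀg.
Δ = 104·6 − 18² = 300.
m = (365·6 − 18·74)/300 = 143/50; b = (104·74 − 18·365)/300 = 563/150.

m = 2.860, b = 3.753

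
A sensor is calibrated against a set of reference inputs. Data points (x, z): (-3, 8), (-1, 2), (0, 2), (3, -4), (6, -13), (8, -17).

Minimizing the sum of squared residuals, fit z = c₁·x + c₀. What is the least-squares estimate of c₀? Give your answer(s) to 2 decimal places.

c₀ = 1.21

The normal equations are: 119·c₁ + 13·c₀ = -252;  13·c₁ + 6·c₀ = -22.
(Σx·x = 119, Σx = 13, Σ1 = 6, Σx·z = -252, Σz = -22.)
Determinant 119·6 − 13² = 545.
c₁ = ((-252)·6 − 13·(-22))/545 = -1226/545; c₀ = (119·(-22) − 13·(-252))/545 = 658/545.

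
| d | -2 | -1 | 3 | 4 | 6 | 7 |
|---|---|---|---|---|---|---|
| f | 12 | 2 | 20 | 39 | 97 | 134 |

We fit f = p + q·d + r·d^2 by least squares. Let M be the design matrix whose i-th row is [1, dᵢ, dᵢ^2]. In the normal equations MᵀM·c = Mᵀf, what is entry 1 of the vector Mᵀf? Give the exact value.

304

Entry 1 ↔ basis 1, so (Mᵀf)_{1} = Σᵢ fᵢ = (1)·(12) + (1)·(2) + (1)·(20) + (1)·(39) + (1)·(97) + (1)·(134) = 304.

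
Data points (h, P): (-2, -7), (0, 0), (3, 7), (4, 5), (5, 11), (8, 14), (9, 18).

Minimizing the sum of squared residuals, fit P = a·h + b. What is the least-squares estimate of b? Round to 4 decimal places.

b = -1.2289

Setting ∂/∂a … = 0 gives: 199·a + 27·b = 384;  27·a + 7·b = 48.
Δ = 199·7 − 27² = 664.
a = (384·7 − 27·48)/664 = 174/83; b = (199·48 − 27·384)/664 = -102/83.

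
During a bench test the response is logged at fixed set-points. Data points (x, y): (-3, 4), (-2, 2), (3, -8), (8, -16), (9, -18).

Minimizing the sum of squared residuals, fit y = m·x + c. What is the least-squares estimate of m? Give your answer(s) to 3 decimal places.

Setting ∂/∂m … = 0 gives: 167·m + 15·c = -330;  15·m + 5·c = -36.
Determinant 167·5 − 15² = 610.
m = ((-330)·5 − 15·(-36))/610 = -111/61; c = (167·(-36) − 15·(-330))/610 = -531/305.

m = -1.820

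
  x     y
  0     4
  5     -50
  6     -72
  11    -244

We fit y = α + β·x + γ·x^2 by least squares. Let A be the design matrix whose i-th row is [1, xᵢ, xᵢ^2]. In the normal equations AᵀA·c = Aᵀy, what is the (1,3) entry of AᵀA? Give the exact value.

Row 1 ↔ basis 1, column 3 ↔ basis x^2, so (AᵀA)_{1,3} = Σᵢ x^2 = (1)·(0) + (1)·(25) + (1)·(36) + (1)·(121) = 182.

182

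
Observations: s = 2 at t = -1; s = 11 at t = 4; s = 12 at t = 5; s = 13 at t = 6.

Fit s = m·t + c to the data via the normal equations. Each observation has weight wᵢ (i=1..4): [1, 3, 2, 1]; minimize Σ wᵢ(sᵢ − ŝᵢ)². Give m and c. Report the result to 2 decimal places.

The normal equations are: 135·m + 27·c = 328;  27·m + 7·c = 72.
(Σwᵢ·t·t = 135, Σwᵢ·t = 27, Σwᵢ·1 = 7, Σwᵢ·t·s = 328, Σwᵢ·s = 72.)
det = 135·7 − 27² = 216.
m = (328·7 − 27·72)/216 = 44/27; c = (135·72 − 27·328)/216 = 4.

m = 1.63, c = 4.00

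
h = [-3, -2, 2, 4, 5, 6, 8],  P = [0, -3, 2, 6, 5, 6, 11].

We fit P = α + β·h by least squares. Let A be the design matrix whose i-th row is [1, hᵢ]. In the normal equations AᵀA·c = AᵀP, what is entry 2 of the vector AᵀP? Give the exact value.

Entry 2 ↔ basis h, so (AᵀP)_{2} = Σᵢ (h)·Pᵢ = (-3)·(0) + (-2)·(-3) + (2)·(2) + (4)·(6) + (5)·(5) + (6)·(6) + (8)·(11) = 183.

183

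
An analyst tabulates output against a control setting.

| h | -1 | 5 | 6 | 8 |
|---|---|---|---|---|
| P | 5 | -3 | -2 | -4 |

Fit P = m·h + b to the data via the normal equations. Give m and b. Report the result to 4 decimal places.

m = -1.0222, b = 3.6000

From the data, Σh·h = 126, Σh = 18, Σ1 = 4.
For MᵀP: Σh·P = -64, ΣP = -4.
So MᵀM·[m, b]ᵀ = MᵀP: [[126, 18]; [18, 4]]·[m, b]ᵀ = [-64, -4]ᵀ.
Δ = 126·4 − 18² = 180.
m = ((-64)·4 − 18·(-4))/180 = -46/45; b = (126·(-4) − 18·(-64))/180 = 18/5.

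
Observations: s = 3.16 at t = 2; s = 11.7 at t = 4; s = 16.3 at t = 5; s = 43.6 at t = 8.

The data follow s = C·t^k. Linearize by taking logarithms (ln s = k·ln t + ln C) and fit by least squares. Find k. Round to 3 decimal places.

k = 1.878

With ln sᵢ as the transformed response and ln tᵢ as the regressor:
Σln t = 5.7683, Σ(ln t)² = 9.3166, Σln s = 10.1764, Σln t·ln s = 16.5494.
Equations: 9.3166·k + 5.7683·ln C = 16.5494;  5.7683·k + 4·ln C = 10.1764.
Solving (det = 3.9930): k = 1.87757, ln C = -0.16351.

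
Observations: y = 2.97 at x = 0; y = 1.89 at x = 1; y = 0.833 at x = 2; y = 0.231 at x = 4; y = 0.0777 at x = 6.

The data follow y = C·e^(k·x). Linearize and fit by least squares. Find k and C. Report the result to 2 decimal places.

k = -0.62, C = 3.09

Let Y = ln y. Fitting Y = k·x + ln C by least squares:
XᵀX = [[57.0000, 13.0000]; [13.0000, 5]], rhs = [-20.9196, -2.4778]ᵀ  (here Σx = 13.0000, Σ(x)² = 57.0000, Σln y = -2.4778, Σx·ln y = -20.9196).
Slope k = (n·Σx·ln y − Σx·Σln y)/(n·Σ(x)² − (Σx)²) = (5·-20.9196 − 13.0000·-2.4778)/116.0000 = -0.62402; ln C = (Σln y − k·Σx)/n = 1.12689, so C = exp(1.12689) = 3.08604.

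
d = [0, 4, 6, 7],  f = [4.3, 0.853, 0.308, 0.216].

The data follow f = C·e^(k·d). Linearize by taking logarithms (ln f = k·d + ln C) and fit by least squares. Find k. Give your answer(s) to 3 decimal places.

Linearized form: ln f = k·d + ln C. From the 4 transformed points,
Σd = 17.0000, Σ(d)² = 101.0000, Σln f = -1.4105, Σd·ln f = -18.4293.
Equations: 101.0000·k + 17.0000·ln C = -18.4293;  17.0000·k + 4·ln C = -1.4105.
Solving (det = 115.0000): k = -0.43251, ln C = 1.48553.

k = -0.433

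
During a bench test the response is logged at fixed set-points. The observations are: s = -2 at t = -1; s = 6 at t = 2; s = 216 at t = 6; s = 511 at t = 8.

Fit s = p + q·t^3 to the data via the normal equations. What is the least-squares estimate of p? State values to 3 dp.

p = -1.220

Normal-equation sums: Σ1 = 4, Σt^3 = 735, Σt^3·t^3 = 308865.
Right-hand side: Σs = 731, Σt^3·s = 308338.
So AᵀA·[p, q]ᵀ = Aᵀs: [[4, 735]; [735, 308865]]·[p, q]ᵀ = [731, 308338]ᵀ.
Δ = 4·308865 − 735² = 695235.
p = (731·308865 − 735·308338)/695235 = -56541/46349; q = (4·308338 − 735·731)/695235 = 696067/695235.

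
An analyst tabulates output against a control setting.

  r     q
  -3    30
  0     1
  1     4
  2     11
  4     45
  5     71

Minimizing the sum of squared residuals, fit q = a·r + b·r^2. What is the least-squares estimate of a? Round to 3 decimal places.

Entries of AᵀA: Σr·r = 55, Σr·r^2 = 171, Σr^2·r^2 = 979.
Moment sums: Σr·q = 471, Σr^2·q = 2813.
AᵀA·[a, b]ᵀ = Aᵀq becomes [[55, 171]; [171, 979]]·[a, b]ᵀ = [471, 2813]ᵀ.
det = 55·979 − 171² = 24604.
a = (471·979 − 171·2813)/24604 = -9957/12302; b = (55·2813 − 171·471)/24604 = 37087/12302.

a = -0.809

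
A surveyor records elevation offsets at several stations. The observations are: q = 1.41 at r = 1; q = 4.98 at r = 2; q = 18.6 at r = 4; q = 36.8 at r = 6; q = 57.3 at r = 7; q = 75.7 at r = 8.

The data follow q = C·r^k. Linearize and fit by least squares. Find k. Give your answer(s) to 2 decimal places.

k = 1.90

Linearized form: ln q = k·ln r + ln C. From the 6 transformed points,
Over the data: Σln r = 7.8966, Σ(ln r)² = 13.7233, Σln q = 16.8528, Σln r·ln q = 28.5003.
Normal system: [[13.7233, 7.8966]; [7.8966, 6]]·[k, ln C]ᵀ = [28.5003, 16.8528]ᵀ.
Solving (det = 19.9843): k = 1.89763, ln C = 0.31134.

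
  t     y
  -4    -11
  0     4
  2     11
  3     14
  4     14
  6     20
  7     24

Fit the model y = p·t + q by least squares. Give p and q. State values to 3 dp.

With design matrix M, MᵀM = [[130, 18]; [18, 7]] and Mᵀy = [452, 76]ᵀ.
Determinant 130·7 − 18² = 586.
p = (452·7 − 18·76)/586 = 898/293; q = (130·76 − 18·452)/586 = 872/293.

p = 3.065, q = 2.976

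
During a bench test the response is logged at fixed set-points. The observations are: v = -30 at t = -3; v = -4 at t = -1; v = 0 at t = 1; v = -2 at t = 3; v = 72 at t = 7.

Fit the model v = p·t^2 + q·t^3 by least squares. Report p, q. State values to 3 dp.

Forming AᵀA = [[2565, 16807]; [16807, 119109]] and Aᵀv = [3236, 25456]ᵀ gives AᵀA·[p, q]ᵀ = Aᵀv.
Eliminating q: 119109·(row 1) − 16807·(row 2) gives 23039336·p = 119109·3236 − 16807·25456 = -42402268, so p = -10600567/5759834.
Then q = (25456 − 16807·(-10600567/5759834))/119109 = 2726797/5759834.

p = -1.840, q = 0.473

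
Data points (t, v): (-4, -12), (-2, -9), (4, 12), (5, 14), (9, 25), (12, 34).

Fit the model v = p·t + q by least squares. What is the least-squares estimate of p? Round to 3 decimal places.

p = 2.953

Compute the Gram sums: Σt·t = 286, Σt = 24, Σ1 = 6.
For Xᵀv: Σt·v = 817, Σv = 64.
Normal equations: [[286, 24]; [24, 6]]·[p, q]ᵀ = [817, 64]ᵀ.
Determinant 286·6 − 24² = 1140.
p = (817·6 − 24·64)/1140 = 561/190; q = (286·64 − 24·817)/1140 = -326/285.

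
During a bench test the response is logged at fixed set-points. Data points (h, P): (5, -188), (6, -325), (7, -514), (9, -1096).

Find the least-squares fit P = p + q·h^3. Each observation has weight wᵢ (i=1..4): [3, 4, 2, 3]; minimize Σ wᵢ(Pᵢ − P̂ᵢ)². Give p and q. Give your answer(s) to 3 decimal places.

MᵀWM·[p, q]ᵀ = MᵀWP reads: 12·p + 4112·q = -6180;  4112·p + 2063120·q = -3100856.
Eliminating q: 2063120·(row 1) − 4112·(row 2) gives 7848896·p = 2063120·(-6180) − 4112·(-3100856) = 638272, so p = 9973/122639.
Then q = ((-3100856) − 4112·(9973/122639))/2063120 = -368691/245278.

p = 0.081, q = -1.503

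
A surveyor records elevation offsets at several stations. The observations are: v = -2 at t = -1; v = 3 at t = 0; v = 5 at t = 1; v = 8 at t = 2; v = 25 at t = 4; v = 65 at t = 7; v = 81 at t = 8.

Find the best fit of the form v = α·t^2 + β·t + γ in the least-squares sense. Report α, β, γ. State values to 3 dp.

α = 0.970, β = 2.288, γ = 0.860

Normal-equation sums: Σt^2·t^2 = 6771, Σt^2·t = 927, Σt^2 = 135, Σt·t = 135, Σt = 21, Σ1 = 7.
Right-hand side: Σt^2·v = 8804, Σt·v = 1226, Σv = 185.
XᵀX·[α, β, γ]ᵀ = Xᵀv becomes [[6771, 927, 135]; [927, 135, 21]; [135, 21, 7]]·[α, β, γ]ᵀ = [8804, 1226, 185]ᵀ.
Inverting the 3×3 Gram matrix, [α, β, γ]ᵀ = [10399/10722, 73591/32166, 4612/5361]ᵀ.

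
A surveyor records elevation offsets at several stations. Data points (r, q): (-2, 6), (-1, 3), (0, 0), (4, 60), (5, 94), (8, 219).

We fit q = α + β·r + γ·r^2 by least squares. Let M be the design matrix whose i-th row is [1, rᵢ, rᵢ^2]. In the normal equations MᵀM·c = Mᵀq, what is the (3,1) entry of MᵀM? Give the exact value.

Row 3 ↔ basis r^2, column 1 ↔ basis 1, so (MᵀM)_{3,1} = Σᵢ r^2 = (4)·(1) + (1)·(1) + (0)·(1) + (16)·(1) + (25)·(1) + (64)·(1) = 110.

110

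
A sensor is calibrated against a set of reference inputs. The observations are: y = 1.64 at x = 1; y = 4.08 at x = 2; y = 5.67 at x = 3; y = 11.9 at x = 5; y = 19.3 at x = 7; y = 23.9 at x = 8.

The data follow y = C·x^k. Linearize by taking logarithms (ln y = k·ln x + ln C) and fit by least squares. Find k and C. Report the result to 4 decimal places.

k = 1.2730, C = 1.5927

With ln yᵢ as the transformed response and ln xᵢ as the regressor:
Σln x = 7.4265, Σ(ln x)² = 12.3883, Σln y = 12.2465, Σln x·ln y = 19.2268.
Normal system: [[12.3883, 7.4265]; [7.4265, 6]]·[k, ln C]ᵀ = [19.2268, 12.2465]ᵀ.
Δ = 12.3883·6 − (7.4265)² = 19.1764; k = (19.2268·6 − 7.4265·12.2465)/19.1764 = 1.27299, ln C = (12.3883·12.2465 − 7.4265·19.2268)/19.1764 = 0.46543, so C = exp(0.46543) = 1.59270.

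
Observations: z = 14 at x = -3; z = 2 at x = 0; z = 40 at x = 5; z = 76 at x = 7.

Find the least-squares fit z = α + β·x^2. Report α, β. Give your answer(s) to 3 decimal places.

α = 1.367, β = 1.524

The normal equations are: 4·α + 83·β = 132;  83·α + 3107·β = 4850.
(Σ1 = 4, Σx^2 = 83, Σx^2·x^2 = 3107, Σz = 132, Σx^2·z = 4850.)
Determinant 4·3107 − 83² = 5539.
α = (132·3107 − 83·4850)/5539 = 7574/5539; β = (4·4850 − 83·132)/5539 = 8444/5539.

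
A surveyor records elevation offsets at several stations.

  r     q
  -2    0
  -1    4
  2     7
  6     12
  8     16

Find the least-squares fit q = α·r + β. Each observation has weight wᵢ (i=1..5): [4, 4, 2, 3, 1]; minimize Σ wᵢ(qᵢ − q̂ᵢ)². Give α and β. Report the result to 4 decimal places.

Compute the Gram sums: Σwᵢ·r·r = 200, Σwᵢ·r = 18, Σwᵢ·1 = 14.
For MᵀWq: Σwᵢ·r·q = 356, Σwᵢ·q = 82.
det = 200·14 − 18² = 2476.
α = (356·14 − 18·82)/2476 = 877/619; β = (200·82 − 18·356)/2476 = 2498/619.

α = 1.4168, β = 4.0355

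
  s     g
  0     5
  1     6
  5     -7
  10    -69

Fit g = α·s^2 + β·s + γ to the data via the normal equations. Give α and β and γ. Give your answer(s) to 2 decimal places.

α = -1.00, β = 2.62, γ = 4.74

Sums needed: Σs^2·s^2 = 10626, Σs^2·s = 1126, Σs^2 = 126, Σs·s = 126, Σs = 16, Σ1 = 4.
Right-hand side: Σs^2·g = -7069, Σs·g = -719, Σg = -65.
Inverting the 3×3 Gram matrix, [α, β, γ]ᵀ = [-5167/5170, 6781/2585, 2450/517]ᵀ.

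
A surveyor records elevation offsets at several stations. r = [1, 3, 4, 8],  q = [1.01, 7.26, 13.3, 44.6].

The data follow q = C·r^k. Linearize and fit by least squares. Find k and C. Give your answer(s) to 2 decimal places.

k = 1.83, C = 1.01

Let Y = ln q. Fitting Y = k·ln r + ln C by least squares:
Over the data: Σln r = 4.5643, Σ(ln r)² = 7.4528, Σln q = 8.3778, Σln r·ln q = 13.6624.
Normal system: [[7.4528, 4.5643]; [4.5643, 4]]·[k, ln C]ᵀ = [13.6624, 8.3778]ᵀ.
Solving (det = 8.9781): k = 1.82783, ln C = 0.00874, so C = exp(0.00874) = 1.00878.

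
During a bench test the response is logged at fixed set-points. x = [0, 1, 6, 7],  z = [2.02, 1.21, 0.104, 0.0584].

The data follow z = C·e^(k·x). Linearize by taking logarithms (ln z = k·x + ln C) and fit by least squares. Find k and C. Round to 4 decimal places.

With ln zᵢ as the transformed response and xᵢ as the regressor:
Σx = 14.0000, Σ(x)² = 86.0000, Σln z = -4.2101, Σx·ln z = -33.2726.
Equations: 86.0000·k + 14.0000·ln C = -33.2726;  14.0000·k + 4·ln C = -4.2101.
Slope k = (n·Σx·ln z − Σx·Σln z)/(n·Σ(x)² − (Σx)²) = (4·-33.2726 − 14.0000·-4.2101)/148.0000 = -0.50101; ln C = (Σln z − k·Σx)/n = 0.70101, so C = exp(0.70101) = 2.01579.

k = -0.5010, C = 2.0158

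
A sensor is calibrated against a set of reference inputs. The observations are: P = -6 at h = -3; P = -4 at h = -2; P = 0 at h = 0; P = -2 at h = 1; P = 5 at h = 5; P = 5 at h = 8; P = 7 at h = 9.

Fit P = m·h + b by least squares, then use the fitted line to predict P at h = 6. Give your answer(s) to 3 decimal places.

P̂ = 4.178

Entries of MᵀM: Σh·h = 184, Σh = 18, Σ1 = 7.
Moment sums: Σh·P = 152, ΣP = 5.
So MᵀM·[m, b]ᵀ = MᵀP: [[184, 18]; [18, 7]]·[m, b]ᵀ = [152, 5]ᵀ.
det = 184·7 − 18² = 964.
m = (152·7 − 18·5)/964 = 487/482; b = (184·5 − 18·152)/964 = -454/241.
At h = 6: P̂ = (487/482)·(6) + (-454/241)·(1) = 1007/241.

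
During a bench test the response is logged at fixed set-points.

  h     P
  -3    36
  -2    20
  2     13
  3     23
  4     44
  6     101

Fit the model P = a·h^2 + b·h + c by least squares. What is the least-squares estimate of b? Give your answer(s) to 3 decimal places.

Normal-equation sums: Σh^2·h^2 = 1746, Σh^2·h = 280, Σh^2 = 78, Σh·h = 78, Σh = 10, Σ1 = 6.
Right-hand side: Σh^2·P = 5003, Σh·P = 729, ΣP = 237.
So XᵀX·[a, b, c]ᵀ = XᵀP: [[1746, 280, 78]; [280, 78, 10]; [78, 10, 6]]·[a, b, c]ᵀ = [5003, 729, 237]ᵀ.
Row-reducing yields a = 50837/16797, b = -10953/5599, c = 114731/33594.

b = -1.956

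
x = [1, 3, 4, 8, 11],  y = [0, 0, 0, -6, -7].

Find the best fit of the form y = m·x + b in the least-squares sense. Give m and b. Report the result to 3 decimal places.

Forming AᵀA = [[211, 27]; [27, 5]] and Aᵀy = [-125, -13]ᵀ gives AᵀA·[m, b]ᵀ = Aᵀy.
Eliminating b: 5·(row 1) − 27·(row 2) gives 326·m = 5·(-125) − 27·(-13) = -274, so m = -137/163.
Then b = ((-13) − 27·(-137/163))/5 = 316/163.

m = -0.840, b = 1.939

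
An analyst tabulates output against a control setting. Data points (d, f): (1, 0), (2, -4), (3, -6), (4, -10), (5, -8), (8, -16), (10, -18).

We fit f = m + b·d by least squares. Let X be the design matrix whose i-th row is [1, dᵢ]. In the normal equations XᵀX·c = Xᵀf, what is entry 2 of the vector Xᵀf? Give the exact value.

-414

Entry 2 ↔ basis d, so (Xᵀf)_{2} = Σᵢ (d)·fᵢ = (1)·(0) + (2)·(-4) + (3)·(-6) + (4)·(-10) + (5)·(-8) + (8)·(-16) + (10)·(-18) = -414.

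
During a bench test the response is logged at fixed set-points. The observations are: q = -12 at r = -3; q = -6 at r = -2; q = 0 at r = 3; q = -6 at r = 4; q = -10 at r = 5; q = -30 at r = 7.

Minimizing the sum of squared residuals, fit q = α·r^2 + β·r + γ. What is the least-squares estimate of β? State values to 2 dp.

Normal-equation sums: Σr^2·r^2 = 3460, Σr^2·r = 524, Σr^2 = 112, Σr·r = 112, Σr = 14, Σ1 = 6.
Moment sums: Σr^2·q = -1948, Σr·q = -236, Σq = -64.
Normal equations: [[3460, 524, 112]; [524, 112, 14]; [112, 14, 6]]·[α, β, γ]ᵀ = [-1948, -236, -64]ᵀ.
Solving the 3×3 system (Gaussian elimination) gives α = -925/991, β = 1980/991, γ = 2076/991.

β = 2.00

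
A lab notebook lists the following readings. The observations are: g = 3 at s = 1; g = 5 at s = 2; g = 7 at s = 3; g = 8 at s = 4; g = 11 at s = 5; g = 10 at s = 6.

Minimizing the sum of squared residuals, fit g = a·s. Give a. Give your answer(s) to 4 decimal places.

Compute the Gram sums: Σs·s = 91.
Moment sums: Σs·g = 181.
So XᵀX·[a]ᵀ = Xᵀg: [[91]]·[a]ᵀ = [181]ᵀ.
a = 181/91 = 1.98901.

a = 1.9890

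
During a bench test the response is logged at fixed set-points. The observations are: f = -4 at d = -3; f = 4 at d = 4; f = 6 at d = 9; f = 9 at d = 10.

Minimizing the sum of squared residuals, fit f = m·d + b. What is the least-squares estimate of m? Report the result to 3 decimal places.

m = 0.915

AᵀA·[m, b]ᵀ = Aᵀf reads: 206·m + 20·b = 172;  20·m + 4·b = 15.
(Σd·d = 206, Σd = 20, Σ1 = 4, Σd·f = 172, Σf = 15.)
Δ = 206·4 − 20² = 424.
m = (172·4 − 20·15)/424 = 97/106; b = (206·15 − 20·172)/424 = -175/212.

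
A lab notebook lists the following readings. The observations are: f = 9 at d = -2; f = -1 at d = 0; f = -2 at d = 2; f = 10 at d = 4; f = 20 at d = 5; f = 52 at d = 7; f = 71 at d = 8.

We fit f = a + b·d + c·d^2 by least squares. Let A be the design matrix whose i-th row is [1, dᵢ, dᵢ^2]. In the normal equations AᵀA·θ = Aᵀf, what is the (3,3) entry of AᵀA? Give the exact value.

7410

Row 3 ↔ basis d^2, column 3 ↔ basis d^2, so (AᵀA)_{3,3} = Σᵢ (d^2)·(d^2) = (4)·(4) + (0)·(0) + (4)·(4) + (16)·(16) + (25)·(25) + (49)·(49) + (64)·(64) = 7410.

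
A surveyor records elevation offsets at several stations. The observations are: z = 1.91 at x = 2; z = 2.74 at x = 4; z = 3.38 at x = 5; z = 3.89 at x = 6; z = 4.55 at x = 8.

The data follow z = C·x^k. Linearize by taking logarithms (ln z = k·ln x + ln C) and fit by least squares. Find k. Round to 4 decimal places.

k = 0.6403

With ln zᵢ as the transformed response and ln xᵢ as the regressor:
Σln x = 7.5601, Σ(ln x)² = 12.5270, Σln z = 5.7465, Σln x·ln z = 9.3905.
Equations: 12.5270·k + 7.5601·ln C = 9.3905;  7.5601·k + 5·ln C = 5.7465.
Slope k = (n·Σln x·ln z − Σln x·Σln z)/(n·Σ(ln x)² − (Σln x)²) = (5·9.3905 − 7.5601·5.7465)/5.4804 = 0.64025; ln C = (Σln z − k·Σln x)/n = 0.18123.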